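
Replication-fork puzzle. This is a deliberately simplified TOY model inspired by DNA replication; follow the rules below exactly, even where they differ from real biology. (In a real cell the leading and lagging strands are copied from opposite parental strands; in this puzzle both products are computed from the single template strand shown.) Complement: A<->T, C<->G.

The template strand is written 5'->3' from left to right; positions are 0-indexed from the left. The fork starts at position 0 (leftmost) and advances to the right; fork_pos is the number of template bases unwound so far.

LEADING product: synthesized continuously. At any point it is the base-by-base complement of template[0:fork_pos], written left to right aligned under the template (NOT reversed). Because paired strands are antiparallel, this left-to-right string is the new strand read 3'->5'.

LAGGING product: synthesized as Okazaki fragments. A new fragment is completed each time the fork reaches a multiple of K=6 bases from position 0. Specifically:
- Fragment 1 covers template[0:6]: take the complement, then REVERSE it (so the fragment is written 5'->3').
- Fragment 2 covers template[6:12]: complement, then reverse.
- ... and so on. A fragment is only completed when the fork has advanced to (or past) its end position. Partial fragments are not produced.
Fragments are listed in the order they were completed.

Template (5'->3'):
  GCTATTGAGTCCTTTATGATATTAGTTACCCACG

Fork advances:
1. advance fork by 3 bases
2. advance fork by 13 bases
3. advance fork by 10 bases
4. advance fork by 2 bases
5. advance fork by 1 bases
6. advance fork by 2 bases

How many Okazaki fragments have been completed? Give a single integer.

Step 1: advance 3 -> fork_pos = 0 + 3 = 3. Next multiple of 6 is 6 (not reached); still 0 fragment(s).
Step 2: advance 13 -> fork_pos = 3 + 13 = 16. Reached multiple(s) of 6: 6, 12 -> fragments 1-2 completed (2 total).
Step 3: advance 10 -> fork_pos = 16 + 10 = 26. Reached multiple(s) of 6: 18, 24 -> fragments 3-4 completed (4 total).
Step 4: advance 2 -> fork_pos = 26 + 2 = 28. Next multiple of 6 is 30 (not reached); still 4 fragment(s).
Step 5: advance 1 -> fork_pos = 28 + 1 = 29. Next multiple of 6 is 30 (not reached); still 4 fragment(s).
Step 6: advance 2 -> fork_pos = 29 + 2 = 31. Reached multiple(s) of 6: 30 -> fragment 5 completed (5 total).
Check: final fork_pos = 31; the multiples of 6 that are <= 31 are 6..30 -> 31 // 6 = 5 completed fragment(s).

Answer: 5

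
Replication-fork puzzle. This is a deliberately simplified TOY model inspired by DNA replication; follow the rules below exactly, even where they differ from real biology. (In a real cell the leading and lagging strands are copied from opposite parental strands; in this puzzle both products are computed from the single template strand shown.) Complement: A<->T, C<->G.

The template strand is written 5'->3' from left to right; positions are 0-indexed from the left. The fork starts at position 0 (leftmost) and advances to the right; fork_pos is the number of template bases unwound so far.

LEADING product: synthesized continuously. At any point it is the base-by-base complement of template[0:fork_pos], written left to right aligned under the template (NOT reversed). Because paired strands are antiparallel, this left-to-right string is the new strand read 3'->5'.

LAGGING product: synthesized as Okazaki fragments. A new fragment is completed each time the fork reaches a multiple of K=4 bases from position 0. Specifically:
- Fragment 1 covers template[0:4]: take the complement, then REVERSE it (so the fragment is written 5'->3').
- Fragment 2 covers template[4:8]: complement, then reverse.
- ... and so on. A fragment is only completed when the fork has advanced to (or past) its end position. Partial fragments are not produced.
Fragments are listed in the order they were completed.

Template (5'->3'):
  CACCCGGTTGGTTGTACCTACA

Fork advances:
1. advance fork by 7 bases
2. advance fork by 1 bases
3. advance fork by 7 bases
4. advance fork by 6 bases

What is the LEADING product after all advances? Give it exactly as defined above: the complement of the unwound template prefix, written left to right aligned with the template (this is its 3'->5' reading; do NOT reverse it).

Step 1: advance 7 -> fork_pos = 0 + 7 = 7.
Step 2: advance 1 -> fork_pos = 7 + 1 = 8.
Step 3: advance 7 -> fork_pos = 8 + 7 = 15.
Step 4: advance 6 -> fork_pos = 15 + 6 = 21.
Unwound prefix: template[0:21] = CACCCGGTTGGTTGTACCTAC
Complement it base by base (A<->T, C<->G), keeping left-to-right order:
  [0:5] CACCC -> GTGGG
  [5:10] GGTTG -> CCAAC
  [10:15] GTTGT -> CAACA
  [15:20] ACCTA -> TGGAT
  [20:21] C -> G
Concatenate: GTGGGCCAACCAACATGGATG (length 21; written aligned with the template, i.e. 3'->5').

Answer: GTGGGCCAACCAACATGGATG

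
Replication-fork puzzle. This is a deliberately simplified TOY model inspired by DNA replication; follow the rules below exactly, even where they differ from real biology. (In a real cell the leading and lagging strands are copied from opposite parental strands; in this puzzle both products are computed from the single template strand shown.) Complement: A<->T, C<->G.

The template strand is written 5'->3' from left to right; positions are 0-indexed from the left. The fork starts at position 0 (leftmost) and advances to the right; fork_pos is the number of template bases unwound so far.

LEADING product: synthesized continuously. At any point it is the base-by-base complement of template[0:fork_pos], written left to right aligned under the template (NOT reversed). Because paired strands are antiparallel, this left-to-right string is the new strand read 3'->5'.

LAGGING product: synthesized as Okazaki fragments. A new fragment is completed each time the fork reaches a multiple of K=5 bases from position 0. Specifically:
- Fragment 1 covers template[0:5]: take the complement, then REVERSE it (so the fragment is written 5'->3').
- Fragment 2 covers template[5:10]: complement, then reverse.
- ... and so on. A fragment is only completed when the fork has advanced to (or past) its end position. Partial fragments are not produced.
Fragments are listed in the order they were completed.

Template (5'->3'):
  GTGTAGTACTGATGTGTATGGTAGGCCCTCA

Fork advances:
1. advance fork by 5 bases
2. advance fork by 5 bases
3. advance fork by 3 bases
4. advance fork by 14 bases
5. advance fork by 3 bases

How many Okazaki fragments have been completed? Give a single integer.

Answer: 6

Derivation:
Step 1: advance 5 -> fork_pos = 0 + 5 = 5. Reached multiple(s) of 5: 5 -> fragment 1 completed (1 total).
Step 2: advance 5 -> fork_pos = 5 + 5 = 10. Reached multiple(s) of 5: 10 -> fragment 2 completed (2 total).
Step 3: advance 3 -> fork_pos = 10 + 3 = 13. Next multiple of 5 is 15 (not reached); still 2 fragment(s).
Step 4: advance 14 -> fork_pos = 13 + 14 = 27. Reached multiple(s) of 5: 15, 20, 25 -> fragments 3-5 completed (5 total).
Step 5: advance 3 -> fork_pos = 27 + 3 = 30. Reached multiple(s) of 5: 30 -> fragment 6 completed (6 total).
Check: final fork_pos = 30; the multiples of 5 that are <= 30 are 5..30 -> 30 // 5 = 6 completed fragment(s).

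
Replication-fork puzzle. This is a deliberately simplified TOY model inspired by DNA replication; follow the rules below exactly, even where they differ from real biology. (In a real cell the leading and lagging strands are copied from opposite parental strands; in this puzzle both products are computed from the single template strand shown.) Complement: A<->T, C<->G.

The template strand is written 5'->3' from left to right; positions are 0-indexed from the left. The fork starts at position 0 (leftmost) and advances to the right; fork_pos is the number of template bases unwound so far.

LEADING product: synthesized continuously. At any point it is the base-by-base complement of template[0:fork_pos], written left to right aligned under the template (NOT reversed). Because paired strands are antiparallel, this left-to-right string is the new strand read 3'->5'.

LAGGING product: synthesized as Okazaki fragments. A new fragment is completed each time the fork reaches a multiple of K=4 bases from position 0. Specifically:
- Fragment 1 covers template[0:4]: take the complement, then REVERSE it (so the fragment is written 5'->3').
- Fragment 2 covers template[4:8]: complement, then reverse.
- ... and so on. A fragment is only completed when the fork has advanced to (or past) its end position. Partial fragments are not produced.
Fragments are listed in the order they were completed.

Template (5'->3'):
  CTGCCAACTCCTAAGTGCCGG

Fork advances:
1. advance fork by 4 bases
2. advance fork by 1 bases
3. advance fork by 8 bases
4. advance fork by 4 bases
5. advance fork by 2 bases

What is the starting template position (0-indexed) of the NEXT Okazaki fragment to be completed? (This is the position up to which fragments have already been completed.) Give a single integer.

Step 1: advance 4 -> fork_pos = 0 + 4 = 4. Reached multiple(s) of 4: 4 -> fragment 1 completed (1 total).
Step 2: advance 1 -> fork_pos = 4 + 1 = 5. Next multiple of 4 is 8 (not reached); still 1 fragment(s).
Step 3: advance 8 -> fork_pos = 5 + 8 = 13. Reached multiple(s) of 4: 8, 12 -> fragments 2-3 completed (3 total).
Step 4: advance 4 -> fork_pos = 13 + 4 = 17. Reached multiple(s) of 4: 16 -> fragment 4 completed (4 total).
Step 5: advance 2 -> fork_pos = 17 + 2 = 19. Next multiple of 4 is 20 (not reached); still 4 fragment(s).
4 fragment(s) completed, covering template[0:16] (4 x 4 = 16). The next fragment, fragment 5, covers template[16:20], so it starts at position 16.

Answer: 16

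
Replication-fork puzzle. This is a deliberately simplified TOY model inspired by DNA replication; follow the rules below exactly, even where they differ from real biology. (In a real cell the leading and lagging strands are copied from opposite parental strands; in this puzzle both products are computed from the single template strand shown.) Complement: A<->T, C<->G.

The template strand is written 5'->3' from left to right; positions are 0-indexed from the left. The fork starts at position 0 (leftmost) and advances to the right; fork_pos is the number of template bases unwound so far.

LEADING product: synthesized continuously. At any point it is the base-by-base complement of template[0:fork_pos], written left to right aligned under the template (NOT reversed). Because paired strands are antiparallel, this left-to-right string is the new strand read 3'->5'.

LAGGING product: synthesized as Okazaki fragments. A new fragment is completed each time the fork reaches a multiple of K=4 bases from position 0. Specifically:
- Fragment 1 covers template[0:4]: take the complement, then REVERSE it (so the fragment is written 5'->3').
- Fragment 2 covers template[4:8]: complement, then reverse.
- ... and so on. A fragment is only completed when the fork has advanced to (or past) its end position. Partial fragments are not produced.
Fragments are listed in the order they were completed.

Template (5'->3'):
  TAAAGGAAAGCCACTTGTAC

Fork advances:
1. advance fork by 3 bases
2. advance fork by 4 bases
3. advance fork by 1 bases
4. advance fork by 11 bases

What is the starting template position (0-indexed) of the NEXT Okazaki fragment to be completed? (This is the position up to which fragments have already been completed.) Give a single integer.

Step 1: advance 3 -> fork_pos = 0 + 3 = 3. Next multiple of 4 is 4 (not reached); still 0 fragment(s).
Step 2: advance 4 -> fork_pos = 3 + 4 = 7. Reached multiple(s) of 4: 4 -> fragment 1 completed (1 total).
Step 3: advance 1 -> fork_pos = 7 + 1 = 8. Reached multiple(s) of 4: 8 -> fragment 2 completed (2 total).
Step 4: advance 11 -> fork_pos = 8 + 11 = 19. Reached multiple(s) of 4: 12, 16 -> fragments 3-4 completed (4 total).
4 fragment(s) completed, covering template[0:16] (4 x 4 = 16). The next fragment, fragment 5, covers template[16:20], so it starts at position 16.

Answer: 16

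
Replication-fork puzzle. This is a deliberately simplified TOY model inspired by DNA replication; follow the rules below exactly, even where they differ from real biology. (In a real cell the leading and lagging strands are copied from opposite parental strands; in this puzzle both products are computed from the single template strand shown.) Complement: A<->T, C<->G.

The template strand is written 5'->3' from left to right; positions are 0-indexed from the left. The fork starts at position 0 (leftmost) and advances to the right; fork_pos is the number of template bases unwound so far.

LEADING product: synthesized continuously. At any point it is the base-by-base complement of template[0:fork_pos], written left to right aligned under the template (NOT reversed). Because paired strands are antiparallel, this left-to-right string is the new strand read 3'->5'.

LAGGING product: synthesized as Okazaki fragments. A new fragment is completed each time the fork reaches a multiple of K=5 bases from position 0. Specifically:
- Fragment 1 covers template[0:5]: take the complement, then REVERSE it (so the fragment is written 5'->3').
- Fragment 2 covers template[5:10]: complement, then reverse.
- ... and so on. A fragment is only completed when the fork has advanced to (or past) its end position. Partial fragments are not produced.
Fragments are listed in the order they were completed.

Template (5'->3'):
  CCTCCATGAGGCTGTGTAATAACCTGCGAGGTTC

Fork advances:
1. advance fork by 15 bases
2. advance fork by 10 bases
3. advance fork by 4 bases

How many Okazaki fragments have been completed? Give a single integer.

Answer: 5

Derivation:
Step 1: advance 15 -> fork_pos = 0 + 15 = 15. Reached multiple(s) of 5: 5, 10, 15 -> fragments 1-3 completed (3 total).
Step 2: advance 10 -> fork_pos = 15 + 10 = 25. Reached multiple(s) of 5: 20, 25 -> fragments 4-5 completed (5 total).
Step 3: advance 4 -> fork_pos = 25 + 4 = 29. Next multiple of 5 is 30 (not reached); still 5 fragment(s).
Check: final fork_pos = 29; the multiples of 5 that are <= 29 are 5..25 -> 29 // 5 = 5 completed fragment(s).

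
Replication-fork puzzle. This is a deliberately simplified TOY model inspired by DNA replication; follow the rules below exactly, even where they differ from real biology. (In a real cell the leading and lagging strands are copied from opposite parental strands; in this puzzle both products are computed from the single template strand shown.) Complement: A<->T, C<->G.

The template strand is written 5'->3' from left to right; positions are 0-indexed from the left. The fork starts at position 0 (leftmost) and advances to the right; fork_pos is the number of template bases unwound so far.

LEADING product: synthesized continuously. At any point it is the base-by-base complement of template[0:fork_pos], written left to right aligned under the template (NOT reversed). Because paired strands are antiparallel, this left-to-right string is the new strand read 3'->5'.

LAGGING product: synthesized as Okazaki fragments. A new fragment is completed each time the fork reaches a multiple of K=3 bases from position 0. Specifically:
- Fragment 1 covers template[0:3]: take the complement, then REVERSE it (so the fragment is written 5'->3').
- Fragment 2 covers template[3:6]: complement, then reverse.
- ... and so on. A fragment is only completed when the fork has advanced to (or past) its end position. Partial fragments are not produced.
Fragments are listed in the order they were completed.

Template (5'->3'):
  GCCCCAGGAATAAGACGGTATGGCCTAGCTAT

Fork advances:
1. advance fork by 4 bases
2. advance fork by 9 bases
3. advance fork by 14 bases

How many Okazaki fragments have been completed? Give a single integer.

Answer: 9

Derivation:
Step 1: advance 4 -> fork_pos = 0 + 4 = 4. Reached multiple(s) of 3: 3 -> fragment 1 completed (1 total).
Step 2: advance 9 -> fork_pos = 4 + 9 = 13. Reached multiple(s) of 3: 6, 9, 12 -> fragments 2-4 completed (4 total).
Step 3: advance 14 -> fork_pos = 13 + 14 = 27. Reached multiple(s) of 3: 15, 18, 21, 24, 27 -> fragments 5-9 completed (9 total).
Check: final fork_pos = 27; the multiples of 3 that are <= 27 are 3..27 -> 27 // 3 = 9 completed fragment(s).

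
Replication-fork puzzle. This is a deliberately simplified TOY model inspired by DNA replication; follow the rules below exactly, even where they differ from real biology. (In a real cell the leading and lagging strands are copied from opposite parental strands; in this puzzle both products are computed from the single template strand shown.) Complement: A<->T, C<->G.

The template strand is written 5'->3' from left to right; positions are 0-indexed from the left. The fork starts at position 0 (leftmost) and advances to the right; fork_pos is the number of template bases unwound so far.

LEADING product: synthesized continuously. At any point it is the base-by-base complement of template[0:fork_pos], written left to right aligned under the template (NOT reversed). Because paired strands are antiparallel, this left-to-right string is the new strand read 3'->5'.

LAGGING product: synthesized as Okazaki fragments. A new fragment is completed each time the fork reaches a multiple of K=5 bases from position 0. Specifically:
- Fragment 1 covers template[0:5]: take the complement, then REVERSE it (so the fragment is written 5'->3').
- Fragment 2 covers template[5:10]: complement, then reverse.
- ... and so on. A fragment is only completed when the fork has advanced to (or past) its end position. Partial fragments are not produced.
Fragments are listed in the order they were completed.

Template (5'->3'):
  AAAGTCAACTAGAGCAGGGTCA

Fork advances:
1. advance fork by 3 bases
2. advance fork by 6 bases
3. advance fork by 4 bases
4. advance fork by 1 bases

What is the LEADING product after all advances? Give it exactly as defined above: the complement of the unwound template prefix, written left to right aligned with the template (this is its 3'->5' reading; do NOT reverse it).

Answer: TTTCAGTTGATCTC

Derivation:
Step 1: advance 3 -> fork_pos = 0 + 3 = 3.
Step 2: advance 6 -> fork_pos = 3 + 6 = 9.
Step 3: advance 4 -> fork_pos = 9 + 4 = 13.
Step 4: advance 1 -> fork_pos = 13 + 1 = 14.
Unwound prefix: template[0:14] = AAAGTCAACTAGAG
Complement it base by base (A<->T, C<->G), keeping left-to-right order:
  [0:5] AAAGT -> TTTCA
  [5:10] CAACT -> GTTGA
  [10:14] AGAG -> TCTC
Concatenate: TTTCAGTTGATCTC (length 14; written aligned with the template, i.e. 3'->5').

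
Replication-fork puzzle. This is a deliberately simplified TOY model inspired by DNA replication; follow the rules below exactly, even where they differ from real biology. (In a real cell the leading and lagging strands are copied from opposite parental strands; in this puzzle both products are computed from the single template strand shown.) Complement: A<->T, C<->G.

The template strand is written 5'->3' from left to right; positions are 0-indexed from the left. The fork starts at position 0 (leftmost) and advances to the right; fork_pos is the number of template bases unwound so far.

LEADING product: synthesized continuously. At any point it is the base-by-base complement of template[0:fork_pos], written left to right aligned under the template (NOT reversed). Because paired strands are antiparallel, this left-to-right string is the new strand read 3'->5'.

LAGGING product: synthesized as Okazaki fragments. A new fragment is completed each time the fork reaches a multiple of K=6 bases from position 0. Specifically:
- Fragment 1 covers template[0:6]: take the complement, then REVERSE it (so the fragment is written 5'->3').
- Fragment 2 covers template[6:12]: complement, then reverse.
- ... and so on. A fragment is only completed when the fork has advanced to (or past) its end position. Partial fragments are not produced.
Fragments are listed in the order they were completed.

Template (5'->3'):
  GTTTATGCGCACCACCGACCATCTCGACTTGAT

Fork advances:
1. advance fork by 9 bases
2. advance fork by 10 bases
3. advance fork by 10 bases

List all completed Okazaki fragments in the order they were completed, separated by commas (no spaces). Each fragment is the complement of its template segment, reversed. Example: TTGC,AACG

Answer: ATAAAC,GTGCGC,TCGGTG,AGATGG

Derivation:
Step 1: advance 9 -> fork_pos = 0 + 9 = 9. Reached multiple(s) of 6: 6 -> fragment 1 completed (1 total).
Step 2: advance 10 -> fork_pos = 9 + 10 = 19. Reached multiple(s) of 6: 12, 18 -> fragments 2-3 completed (3 total).
Step 3: advance 10 -> fork_pos = 19 + 10 = 29. Reached multiple(s) of 6: 24 -> fragment 4 completed (4 total).
Final fork_pos = 29, so 4 fragment(s) are complete. Build each: template segment -> complement -> reverse.
Fragment 1: template[0:6] = GTTTAT -> complement CAAATA -> reversed ATAAAC
Fragment 2: template[6:12] = GCGCAC -> complement CGCGTG -> reversed GTGCGC
Fragment 3: template[12:18] = CACCGA -> complement GTGGCT -> reversed TCGGTG
Fragment 4: template[18:24] = CCATCT -> complement GGTAGA -> reversed AGATGG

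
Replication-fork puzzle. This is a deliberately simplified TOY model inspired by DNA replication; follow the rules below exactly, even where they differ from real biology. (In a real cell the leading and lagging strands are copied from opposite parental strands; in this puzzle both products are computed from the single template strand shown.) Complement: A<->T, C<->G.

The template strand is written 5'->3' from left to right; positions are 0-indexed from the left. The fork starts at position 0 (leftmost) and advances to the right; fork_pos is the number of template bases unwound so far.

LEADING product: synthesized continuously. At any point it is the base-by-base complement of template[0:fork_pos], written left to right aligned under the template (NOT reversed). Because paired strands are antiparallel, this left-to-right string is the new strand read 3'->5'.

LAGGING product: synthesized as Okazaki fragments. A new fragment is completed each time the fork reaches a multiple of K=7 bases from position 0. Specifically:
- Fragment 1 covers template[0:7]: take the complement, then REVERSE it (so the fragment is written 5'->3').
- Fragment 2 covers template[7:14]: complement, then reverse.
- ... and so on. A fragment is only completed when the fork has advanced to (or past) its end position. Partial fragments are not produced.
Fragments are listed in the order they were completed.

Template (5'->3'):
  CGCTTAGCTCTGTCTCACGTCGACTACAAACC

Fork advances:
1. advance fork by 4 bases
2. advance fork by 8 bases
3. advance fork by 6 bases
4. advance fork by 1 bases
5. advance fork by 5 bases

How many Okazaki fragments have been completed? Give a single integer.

Step 1: advance 4 -> fork_pos = 0 + 4 = 4. Next multiple of 7 is 7 (not reached); still 0 fragment(s).
Step 2: advance 8 -> fork_pos = 4 + 8 = 12. Reached multiple(s) of 7: 7 -> fragment 1 completed (1 total).
Step 3: advance 6 -> fork_pos = 12 + 6 = 18. Reached multiple(s) of 7: 14 -> fragment 2 completed (2 total).
Step 4: advance 1 -> fork_pos = 18 + 1 = 19. Next multiple of 7 is 21 (not reached); still 2 fragment(s).
Step 5: advance 5 -> fork_pos = 19 + 5 = 24. Reached multiple(s) of 7: 21 -> fragment 3 completed (3 total).
Check: final fork_pos = 24; the multiples of 7 that are <= 24 are 7..21 -> 24 // 7 = 3 completed fragment(s).

Answer: 3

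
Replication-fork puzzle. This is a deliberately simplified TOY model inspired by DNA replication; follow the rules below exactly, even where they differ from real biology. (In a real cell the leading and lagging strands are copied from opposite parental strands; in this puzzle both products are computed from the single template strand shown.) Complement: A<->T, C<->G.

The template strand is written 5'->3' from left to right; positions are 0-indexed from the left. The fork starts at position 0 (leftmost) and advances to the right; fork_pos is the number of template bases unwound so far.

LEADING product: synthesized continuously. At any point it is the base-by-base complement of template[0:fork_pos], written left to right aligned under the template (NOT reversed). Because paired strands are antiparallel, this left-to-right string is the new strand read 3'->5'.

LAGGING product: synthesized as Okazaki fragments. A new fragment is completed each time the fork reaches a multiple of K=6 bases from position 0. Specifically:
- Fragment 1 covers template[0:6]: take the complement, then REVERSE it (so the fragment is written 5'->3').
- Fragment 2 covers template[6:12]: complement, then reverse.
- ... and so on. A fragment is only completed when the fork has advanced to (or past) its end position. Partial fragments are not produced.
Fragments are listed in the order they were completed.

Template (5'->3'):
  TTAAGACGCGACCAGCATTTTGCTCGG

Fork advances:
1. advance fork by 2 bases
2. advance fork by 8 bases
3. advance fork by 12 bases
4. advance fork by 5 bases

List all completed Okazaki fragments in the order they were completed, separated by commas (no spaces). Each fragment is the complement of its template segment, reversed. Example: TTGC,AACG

Answer: TCTTAA,GTCGCG,ATGCTG,AGCAAA

Derivation:
Step 1: advance 2 -> fork_pos = 0 + 2 = 2. Next multiple of 6 is 6 (not reached); still 0 fragment(s).
Step 2: advance 8 -> fork_pos = 2 + 8 = 10. Reached multiple(s) of 6: 6 -> fragment 1 completed (1 total).
Step 3: advance 12 -> fork_pos = 10 + 12 = 22. Reached multiple(s) of 6: 12, 18 -> fragments 2-3 completed (3 total).
Step 4: advance 5 -> fork_pos = 22 + 5 = 27. Reached multiple(s) of 6: 24 -> fragment 4 completed (4 total).
Final fork_pos = 27, so 4 fragment(s) are complete. Build each: template segment -> complement -> reverse.
Fragment 1: template[0:6] = TTAAGA -> complement AATTCT -> reversed TCTTAA
Fragment 2: template[6:12] = CGCGAC -> complement GCGCTG -> reversed GTCGCG
Fragment 3: template[12:18] = CAGCAT -> complement GTCGTA -> reversed ATGCTG
Fragment 4: template[18:24] = TTTGCT -> complement AAACGA -> reversed AGCAAA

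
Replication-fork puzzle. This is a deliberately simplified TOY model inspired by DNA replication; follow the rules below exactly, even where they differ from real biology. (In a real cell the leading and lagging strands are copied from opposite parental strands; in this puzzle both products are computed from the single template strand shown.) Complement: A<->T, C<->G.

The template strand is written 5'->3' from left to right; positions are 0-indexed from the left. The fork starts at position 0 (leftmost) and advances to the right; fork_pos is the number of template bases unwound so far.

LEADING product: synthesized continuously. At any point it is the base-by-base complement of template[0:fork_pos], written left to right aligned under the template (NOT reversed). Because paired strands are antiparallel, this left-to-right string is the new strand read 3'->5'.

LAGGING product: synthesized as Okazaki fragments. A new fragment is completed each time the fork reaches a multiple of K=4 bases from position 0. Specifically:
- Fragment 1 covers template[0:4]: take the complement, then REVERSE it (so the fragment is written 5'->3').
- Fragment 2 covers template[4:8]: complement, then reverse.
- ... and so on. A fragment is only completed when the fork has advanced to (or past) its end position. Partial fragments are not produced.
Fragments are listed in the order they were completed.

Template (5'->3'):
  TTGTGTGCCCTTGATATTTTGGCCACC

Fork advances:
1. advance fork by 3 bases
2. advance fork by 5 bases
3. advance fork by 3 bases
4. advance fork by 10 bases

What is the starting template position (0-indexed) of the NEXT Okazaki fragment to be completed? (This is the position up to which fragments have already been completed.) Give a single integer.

Step 1: advance 3 -> fork_pos = 0 + 3 = 3. Next multiple of 4 is 4 (not reached); still 0 fragment(s).
Step 2: advance 5 -> fork_pos = 3 + 5 = 8. Reached multiple(s) of 4: 4, 8 -> fragments 1-2 completed (2 total).
Step 3: advance 3 -> fork_pos = 8 + 3 = 11. Next multiple of 4 is 12 (not reached); still 2 fragment(s).
Step 4: advance 10 -> fork_pos = 11 + 10 = 21. Reached multiple(s) of 4: 12, 16, 20 -> fragments 3-5 completed (5 total).
5 fragment(s) completed, covering template[0:20] (5 x 4 = 20). The next fragment, fragment 6, covers template[20:24], so it starts at position 20.

Answer: 20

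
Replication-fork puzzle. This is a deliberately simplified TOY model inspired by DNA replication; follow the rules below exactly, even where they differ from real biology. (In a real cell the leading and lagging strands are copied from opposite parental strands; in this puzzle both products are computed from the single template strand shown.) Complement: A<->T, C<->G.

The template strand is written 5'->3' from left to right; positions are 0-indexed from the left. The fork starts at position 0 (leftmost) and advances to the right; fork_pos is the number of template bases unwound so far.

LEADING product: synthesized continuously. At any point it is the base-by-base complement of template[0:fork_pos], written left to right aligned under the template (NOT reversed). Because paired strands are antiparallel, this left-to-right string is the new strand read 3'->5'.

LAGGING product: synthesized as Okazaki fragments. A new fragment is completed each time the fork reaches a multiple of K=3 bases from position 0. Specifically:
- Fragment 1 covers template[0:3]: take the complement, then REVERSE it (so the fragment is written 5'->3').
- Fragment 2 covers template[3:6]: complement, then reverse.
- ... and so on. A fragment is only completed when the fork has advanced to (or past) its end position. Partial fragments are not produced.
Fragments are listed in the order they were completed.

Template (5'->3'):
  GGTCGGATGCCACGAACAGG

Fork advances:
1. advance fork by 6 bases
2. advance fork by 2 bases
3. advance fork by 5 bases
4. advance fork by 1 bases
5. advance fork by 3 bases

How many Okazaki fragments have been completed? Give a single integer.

Step 1: advance 6 -> fork_pos = 0 + 6 = 6. Reached multiple(s) of 3: 3, 6 -> fragments 1-2 completed (2 total).
Step 2: advance 2 -> fork_pos = 6 + 2 = 8. Next multiple of 3 is 9 (not reached); still 2 fragment(s).
Step 3: advance 5 -> fork_pos = 8 + 5 = 13. Reached multiple(s) of 3: 9, 12 -> fragments 3-4 completed (4 total).
Step 4: advance 1 -> fork_pos = 13 + 1 = 14. Next multiple of 3 is 15 (not reached); still 4 fragment(s).
Step 5: advance 3 -> fork_pos = 14 + 3 = 17. Reached multiple(s) of 3: 15 -> fragment 5 completed (5 total).
Check: final fork_pos = 17; the multiples of 3 that are <= 17 are 3..15 -> 17 // 3 = 5 completed fragment(s).

Answer: 5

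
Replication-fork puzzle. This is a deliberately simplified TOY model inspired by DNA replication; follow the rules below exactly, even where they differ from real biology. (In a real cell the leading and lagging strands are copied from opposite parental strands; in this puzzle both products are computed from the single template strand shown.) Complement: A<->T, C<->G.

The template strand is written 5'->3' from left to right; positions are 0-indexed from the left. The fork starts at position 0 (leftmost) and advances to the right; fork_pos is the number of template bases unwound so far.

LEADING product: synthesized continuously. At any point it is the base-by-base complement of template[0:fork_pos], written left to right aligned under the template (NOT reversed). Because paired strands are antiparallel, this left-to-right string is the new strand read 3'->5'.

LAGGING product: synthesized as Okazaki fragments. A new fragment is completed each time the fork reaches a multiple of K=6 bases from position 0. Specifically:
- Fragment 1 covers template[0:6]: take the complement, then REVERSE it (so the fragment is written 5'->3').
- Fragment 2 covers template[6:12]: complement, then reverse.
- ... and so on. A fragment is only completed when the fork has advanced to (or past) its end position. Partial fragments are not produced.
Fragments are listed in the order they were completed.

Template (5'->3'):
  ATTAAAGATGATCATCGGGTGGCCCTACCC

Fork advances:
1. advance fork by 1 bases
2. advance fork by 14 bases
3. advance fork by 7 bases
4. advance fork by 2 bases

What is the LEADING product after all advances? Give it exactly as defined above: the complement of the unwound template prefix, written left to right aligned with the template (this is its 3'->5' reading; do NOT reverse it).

Answer: TAATTTCTACTAGTAGCCCACCGG

Derivation:
Step 1: advance 1 -> fork_pos = 0 + 1 = 1.
Step 2: advance 14 -> fork_pos = 1 + 14 = 15.
Step 3: advance 7 -> fork_pos = 15 + 7 = 22.
Step 4: advance 2 -> fork_pos = 22 + 2 = 24.
Unwound prefix: template[0:24] = ATTAAAGATGATCATCGGGTGGCC
Complement it base by base (A<->T, C<->G), keeping left-to-right order:
  [0:5] ATTAA -> TAATT
  [5:10] AGATG -> TCTAC
  [10:15] ATCAT -> TAGTA
  [15:20] CGGGT -> GCCCA
  [20:24] GGCC -> CCGG
Concatenate: TAATTTCTACTAGTAGCCCACCGG (length 24; written aligned with the template, i.e. 3'->5').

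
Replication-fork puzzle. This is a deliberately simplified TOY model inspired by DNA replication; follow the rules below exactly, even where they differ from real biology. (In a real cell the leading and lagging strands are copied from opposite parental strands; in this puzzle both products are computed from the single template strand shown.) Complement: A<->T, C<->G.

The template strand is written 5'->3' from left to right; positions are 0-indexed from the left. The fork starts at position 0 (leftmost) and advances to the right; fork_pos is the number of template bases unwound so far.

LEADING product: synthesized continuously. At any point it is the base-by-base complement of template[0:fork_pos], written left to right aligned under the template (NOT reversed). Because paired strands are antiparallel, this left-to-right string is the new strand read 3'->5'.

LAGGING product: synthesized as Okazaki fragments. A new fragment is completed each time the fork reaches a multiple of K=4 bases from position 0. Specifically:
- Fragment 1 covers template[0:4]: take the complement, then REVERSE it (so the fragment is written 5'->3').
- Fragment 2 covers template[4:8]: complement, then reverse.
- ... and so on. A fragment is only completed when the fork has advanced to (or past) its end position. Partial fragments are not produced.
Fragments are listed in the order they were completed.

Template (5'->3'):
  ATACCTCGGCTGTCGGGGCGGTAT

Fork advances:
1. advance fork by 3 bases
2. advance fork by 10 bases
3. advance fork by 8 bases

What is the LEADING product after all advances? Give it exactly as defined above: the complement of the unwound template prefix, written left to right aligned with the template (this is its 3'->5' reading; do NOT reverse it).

Answer: TATGGAGCCGACAGCCCCGCC

Derivation:
Step 1: advance 3 -> fork_pos = 0 + 3 = 3.
Step 2: advance 10 -> fork_pos = 3 + 10 = 13.
Step 3: advance 8 -> fork_pos = 13 + 8 = 21.
Unwound prefix: template[0:21] = ATACCTCGGCTGTCGGGGCGG
Complement it base by base (A<->T, C<->G), keeping left-to-right order:
  [0:5] ATACC -> TATGG
  [5:10] TCGGC -> AGCCG
  [10:15] TGTCG -> ACAGC
  [15:20] GGGCG -> CCCGC
  [20:21] G -> C
Concatenate: TATGGAGCCGACAGCCCCGCC (length 21; written aligned with the template, i.e. 3'->5').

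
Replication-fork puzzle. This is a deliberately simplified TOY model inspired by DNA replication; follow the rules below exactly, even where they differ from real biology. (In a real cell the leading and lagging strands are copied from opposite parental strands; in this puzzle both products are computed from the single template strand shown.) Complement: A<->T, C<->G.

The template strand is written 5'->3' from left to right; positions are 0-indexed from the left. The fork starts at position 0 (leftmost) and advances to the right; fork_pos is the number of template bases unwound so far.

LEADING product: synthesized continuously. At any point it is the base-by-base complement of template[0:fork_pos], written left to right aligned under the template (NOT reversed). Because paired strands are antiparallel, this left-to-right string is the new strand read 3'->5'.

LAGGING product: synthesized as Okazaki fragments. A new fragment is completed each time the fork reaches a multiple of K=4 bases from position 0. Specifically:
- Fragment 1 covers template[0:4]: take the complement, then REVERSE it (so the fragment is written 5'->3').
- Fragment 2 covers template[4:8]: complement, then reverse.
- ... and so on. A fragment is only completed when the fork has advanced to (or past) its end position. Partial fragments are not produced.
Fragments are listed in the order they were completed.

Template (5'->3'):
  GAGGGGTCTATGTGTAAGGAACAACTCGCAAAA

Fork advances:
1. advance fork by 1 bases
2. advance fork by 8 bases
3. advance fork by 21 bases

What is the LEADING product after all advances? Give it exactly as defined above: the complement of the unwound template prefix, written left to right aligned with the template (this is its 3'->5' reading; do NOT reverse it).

Answer: CTCCCCAGATACACATTCCTTGTTGAGCGT

Derivation:
Step 1: advance 1 -> fork_pos = 0 + 1 = 1.
Step 2: advance 8 -> fork_pos = 1 + 8 = 9.
Step 3: advance 21 -> fork_pos = 9 + 21 = 30.
Unwound prefix: template[0:30] = GAGGGGTCTATGTGTAAGGAACAACTCGCA
Complement it base by base (A<->T, C<->G), keeping left-to-right order:
  [0:5] GAGGG -> CTCCC
  [5:10] GTCTA -> CAGAT
  [10:15] TGTGT -> ACACA
  [15:20] AAGGA -> TTCCT
  [20:25] ACAAC -> TGTTG
  [25:30] TCGCA -> AGCGT
Concatenate: CTCCCCAGATACACATTCCTTGTTGAGCGT (length 30; written aligned with the template, i.e. 3'->5').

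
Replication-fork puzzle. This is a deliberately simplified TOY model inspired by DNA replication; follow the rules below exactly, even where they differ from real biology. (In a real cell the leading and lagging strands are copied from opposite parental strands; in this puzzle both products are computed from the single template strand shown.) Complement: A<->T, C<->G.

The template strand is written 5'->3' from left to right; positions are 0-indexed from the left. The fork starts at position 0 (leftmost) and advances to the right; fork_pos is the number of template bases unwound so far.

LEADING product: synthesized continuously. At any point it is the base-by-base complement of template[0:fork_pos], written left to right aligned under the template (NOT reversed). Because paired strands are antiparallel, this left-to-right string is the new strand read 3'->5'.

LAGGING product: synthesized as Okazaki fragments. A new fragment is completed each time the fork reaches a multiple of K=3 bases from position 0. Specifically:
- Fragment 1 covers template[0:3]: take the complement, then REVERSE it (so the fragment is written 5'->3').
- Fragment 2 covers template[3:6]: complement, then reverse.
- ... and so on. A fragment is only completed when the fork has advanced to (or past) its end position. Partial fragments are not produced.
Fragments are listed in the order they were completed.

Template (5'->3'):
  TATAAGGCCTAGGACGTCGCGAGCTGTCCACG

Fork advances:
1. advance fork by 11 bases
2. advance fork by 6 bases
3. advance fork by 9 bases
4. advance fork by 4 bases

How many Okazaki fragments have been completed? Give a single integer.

Step 1: advance 11 -> fork_pos = 0 + 11 = 11. Reached multiple(s) of 3: 3, 6, 9 -> fragments 1-3 completed (3 total).
Step 2: advance 6 -> fork_pos = 11 + 6 = 17. Reached multiple(s) of 3: 12, 15 -> fragments 4-5 completed (5 total).
Step 3: advance 9 -> fork_pos = 17 + 9 = 26. Reached multiple(s) of 3: 18, 21, 24 -> fragments 6-8 completed (8 total).
Step 4: advance 4 -> fork_pos = 26 + 4 = 30. Reached multiple(s) of 3: 27, 30 -> fragments 9-10 completed (10 total).
Check: final fork_pos = 30; the multiples of 3 that are <= 30 are 3..30 -> 30 // 3 = 10 completed fragment(s).

Answer: 10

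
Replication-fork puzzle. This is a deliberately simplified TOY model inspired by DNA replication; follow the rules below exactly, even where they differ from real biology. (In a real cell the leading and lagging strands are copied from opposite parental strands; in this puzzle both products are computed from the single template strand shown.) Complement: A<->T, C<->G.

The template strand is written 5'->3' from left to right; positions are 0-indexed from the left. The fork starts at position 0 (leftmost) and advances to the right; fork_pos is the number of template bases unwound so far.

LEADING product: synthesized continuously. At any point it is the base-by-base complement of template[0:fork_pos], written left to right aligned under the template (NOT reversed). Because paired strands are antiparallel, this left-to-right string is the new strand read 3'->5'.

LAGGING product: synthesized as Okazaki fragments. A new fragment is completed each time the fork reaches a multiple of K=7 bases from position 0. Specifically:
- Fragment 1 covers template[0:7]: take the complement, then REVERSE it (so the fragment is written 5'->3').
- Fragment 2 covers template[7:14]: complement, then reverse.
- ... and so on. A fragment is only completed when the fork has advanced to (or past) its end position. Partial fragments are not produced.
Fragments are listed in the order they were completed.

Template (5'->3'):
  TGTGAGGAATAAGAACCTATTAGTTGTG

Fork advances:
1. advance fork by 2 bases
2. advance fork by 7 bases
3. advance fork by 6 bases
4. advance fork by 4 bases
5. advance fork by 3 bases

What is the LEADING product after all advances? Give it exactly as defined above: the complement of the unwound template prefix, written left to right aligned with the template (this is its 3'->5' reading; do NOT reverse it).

Step 1: advance 2 -> fork_pos = 0 + 2 = 2.
Step 2: advance 7 -> fork_pos = 2 + 7 = 9.
Step 3: advance 6 -> fork_pos = 9 + 6 = 15.
Step 4: advance 4 -> fork_pos = 15 + 4 = 19.
Step 5: advance 3 -> fork_pos = 19 + 3 = 22.
Unwound prefix: template[0:22] = TGTGAGGAATAAGAACCTATTA
Complement it base by base (A<->T, C<->G), keeping left-to-right order:
  [0:5] TGTGA -> ACACT
  [5:10] GGAAT -> CCTTA
  [10:15] AAGAA -> TTCTT
  [15:20] CCTAT -> GGATA
  [20:22] TA -> AT
Concatenate: ACACTCCTTATTCTTGGATAAT (length 22; written aligned with the template, i.e. 3'->5').

Answer: ACACTCCTTATTCTTGGATAAT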